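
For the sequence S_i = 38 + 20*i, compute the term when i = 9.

S_9 = 38 + 20*9 = 38 + 180 = 218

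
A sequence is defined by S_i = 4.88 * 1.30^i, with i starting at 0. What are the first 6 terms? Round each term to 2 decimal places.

This is a geometric sequence.
i=0: S_0 = 4.88 * 1.3^0 = 4.88
i=1: S_1 = 4.88 * 1.3^1 ≈ 6.34
i=2: S_2 = 4.88 * 1.3^2 ≈ 8.25
i=3: S_3 = 4.88 * 1.3^3 ≈ 10.72
i=4: S_4 = 4.88 * 1.3^4 ≈ 13.94
i=5: S_5 = 4.88 * 1.3^5 ≈ 18.12
The first 6 terms are: [4.88, 6.34, 8.25, 10.72, 13.94, 18.12]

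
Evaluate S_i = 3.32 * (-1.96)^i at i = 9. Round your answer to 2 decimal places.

S_9 = 3.32 * (-1.96)^9 ≈ 3.32 * -426.8789 ≈ -1417.24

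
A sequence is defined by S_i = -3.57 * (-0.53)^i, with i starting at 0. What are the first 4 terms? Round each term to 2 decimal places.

This is a geometric sequence.
i=0: S_0 = -3.57 * (-0.53)^0 = -3.57
i=1: S_1 = -3.57 * (-0.53)^1 ≈ 1.89
i=2: S_2 = -3.57 * (-0.53)^2 ≈ -1.0
i=3: S_3 = -3.57 * (-0.53)^3 ≈ 0.53
The first 4 terms are: [-3.57, 1.89, -1.0, 0.53]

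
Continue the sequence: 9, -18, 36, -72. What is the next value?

Ratios: -18 / 9 = -2.0
This is a geometric sequence with common ratio r = -2.
Next term = -72 * -2 = 144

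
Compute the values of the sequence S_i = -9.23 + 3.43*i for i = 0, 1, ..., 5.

This is an arithmetic sequence.
i=0: S_0 = -9.23 + 3.43*0 = -9.23
i=1: S_1 = -9.23 + 3.43*1 = -5.8
i=2: S_2 = -9.23 + 3.43*2 = -2.37
i=3: S_3 = -9.23 + 3.43*3 = 1.06
i=4: S_4 = -9.23 + 3.43*4 = 4.49
i=5: S_5 = -9.23 + 3.43*5 = 7.92
The first 6 terms are: [-9.23, -5.8, -2.37, 1.06, 4.49, 7.92]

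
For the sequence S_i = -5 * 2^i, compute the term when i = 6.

S_6 = -5 * 2^6 = -5 * 64 = -320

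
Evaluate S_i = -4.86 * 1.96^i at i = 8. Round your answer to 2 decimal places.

S_8 = -4.86 * 1.96^8 ≈ -4.86 * 217.7953 ≈ -1058.49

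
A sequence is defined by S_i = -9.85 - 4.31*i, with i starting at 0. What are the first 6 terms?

This is an arithmetic sequence.
i=0: S_0 = -9.85 + -4.31*0 = -9.85
i=1: S_1 = -9.85 + -4.31*1 = -14.16
i=2: S_2 = -9.85 + -4.31*2 = -18.47
i=3: S_3 = -9.85 + -4.31*3 = -22.78
i=4: S_4 = -9.85 + -4.31*4 = -27.09
i=5: S_5 = -9.85 + -4.31*5 = -31.4
The first 6 terms are: [-9.85, -14.16, -18.47, -22.78, -27.09, -31.4]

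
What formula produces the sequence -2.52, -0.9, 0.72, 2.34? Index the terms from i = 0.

Check differences: -0.9 - -2.52 = 1.62
0.72 - -0.9 = 1.62
Common difference d = 1.62.
First term a = -2.52.
Formula: S_i = -2.52 + 1.62*i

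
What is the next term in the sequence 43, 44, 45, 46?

Differences: 44 - 43 = 1
This is an arithmetic sequence with common difference d = 1.
Next term = 46 + 1 = 47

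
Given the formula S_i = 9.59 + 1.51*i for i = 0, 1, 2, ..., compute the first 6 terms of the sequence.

This is an arithmetic sequence.
i=0: S_0 = 9.59 + 1.51*0 = 9.59
i=1: S_1 = 9.59 + 1.51*1 = 11.1
i=2: S_2 = 9.59 + 1.51*2 = 12.61
i=3: S_3 = 9.59 + 1.51*3 = 14.12
i=4: S_4 = 9.59 + 1.51*4 = 15.63
i=5: S_5 = 9.59 + 1.51*5 = 17.14
The first 6 terms are: [9.59, 11.1, 12.61, 14.12, 15.63, 17.14]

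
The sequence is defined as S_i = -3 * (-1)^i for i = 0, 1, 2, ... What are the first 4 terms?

This is a geometric sequence.
i=0: S_0 = -3 * (-1)^0 = -3
i=1: S_1 = -3 * (-1)^1 = 3
i=2: S_2 = -3 * (-1)^2 = -3
i=3: S_3 = -3 * (-1)^3 = 3
The first 4 terms are: [-3, 3, -3, 3]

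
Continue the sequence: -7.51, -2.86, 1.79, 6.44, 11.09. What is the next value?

Differences: -2.86 - -7.51 = 4.65
This is an arithmetic sequence with common difference d = 4.65.
Next term = 11.09 + 4.65 = 15.74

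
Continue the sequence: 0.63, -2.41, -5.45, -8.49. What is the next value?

Differences: -2.41 - 0.63 = -3.04
This is an arithmetic sequence with common difference d = -3.04.
Next term = -8.49 + -3.04 = -11.53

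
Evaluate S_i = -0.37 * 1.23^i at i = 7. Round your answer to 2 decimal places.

S_7 = -0.37 * 1.23^7 ≈ -0.37 * 4.2593 ≈ -1.58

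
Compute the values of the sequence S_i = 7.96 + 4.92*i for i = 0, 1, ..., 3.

This is an arithmetic sequence.
i=0: S_0 = 7.96 + 4.92*0 = 7.96
i=1: S_1 = 7.96 + 4.92*1 = 12.88
i=2: S_2 = 7.96 + 4.92*2 = 17.8
i=3: S_3 = 7.96 + 4.92*3 = 22.72
The first 4 terms are: [7.96, 12.88, 17.8, 22.72]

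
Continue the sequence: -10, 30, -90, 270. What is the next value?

Ratios: 30 / -10 = -3.0
This is a geometric sequence with common ratio r = -3.
Next term = 270 * -3 = -810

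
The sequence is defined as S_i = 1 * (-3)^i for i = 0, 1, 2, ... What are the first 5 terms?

This is a geometric sequence.
i=0: S_0 = 1 * (-3)^0 = 1
i=1: S_1 = 1 * (-3)^1 = -3
i=2: S_2 = 1 * (-3)^2 = 9
i=3: S_3 = 1 * (-3)^3 = -27
i=4: S_4 = 1 * (-3)^4 = 81
The first 5 terms are: [1, -3, 9, -27, 81]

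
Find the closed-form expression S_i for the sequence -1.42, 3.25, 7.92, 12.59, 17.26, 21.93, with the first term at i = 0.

Check differences: 3.25 - -1.42 = 4.67
7.92 - 3.25 = 4.67
Common difference d = 4.67.
First term a = -1.42.
Formula: S_i = -1.42 + 4.67*i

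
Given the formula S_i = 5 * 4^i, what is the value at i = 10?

S_10 = 5 * 4^10 = 5 * 1048576 = 5242880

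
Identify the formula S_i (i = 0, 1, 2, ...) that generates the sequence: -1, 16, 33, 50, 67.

Check differences: 16 - -1 = 17
33 - 16 = 17
Common difference d = 17.
First term a = -1.
Formula: S_i = -1 + 17*i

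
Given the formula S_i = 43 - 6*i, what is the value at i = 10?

S_10 = 43 + -6*10 = 43 + -60 = -17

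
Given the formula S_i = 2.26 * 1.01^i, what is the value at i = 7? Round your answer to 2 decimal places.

S_7 = 2.26 * 1.01^7 ≈ 2.26 * 1.0721 ≈ 2.42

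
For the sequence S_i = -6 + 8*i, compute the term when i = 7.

S_7 = -6 + 8*7 = -6 + 56 = 50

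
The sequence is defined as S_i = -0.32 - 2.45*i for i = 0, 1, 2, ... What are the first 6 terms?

This is an arithmetic sequence.
i=0: S_0 = -0.32 + -2.45*0 = -0.32
i=1: S_1 = -0.32 + -2.45*1 = -2.77
i=2: S_2 = -0.32 + -2.45*2 = -5.22
i=3: S_3 = -0.32 + -2.45*3 = -7.67
i=4: S_4 = -0.32 + -2.45*4 = -10.12
i=5: S_5 = -0.32 + -2.45*5 = -12.57
The first 6 terms are: [-0.32, -2.77, -5.22, -7.67, -10.12, -12.57]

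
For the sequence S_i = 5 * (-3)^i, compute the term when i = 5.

S_5 = 5 * (-3)^5 = 5 * -243 = -1215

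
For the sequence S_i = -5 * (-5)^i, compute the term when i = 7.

S_7 = -5 * (-5)^7 = -5 * -78125 = 390625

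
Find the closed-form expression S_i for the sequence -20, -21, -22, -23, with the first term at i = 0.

Check differences: -21 - -20 = -1
-22 - -21 = -1
Common difference d = -1.
First term a = -20.
Formula: S_i = -20 - 1*i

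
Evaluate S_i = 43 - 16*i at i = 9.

S_9 = 43 + -16*9 = 43 + -144 = -101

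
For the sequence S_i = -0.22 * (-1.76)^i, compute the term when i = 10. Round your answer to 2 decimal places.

S_10 = -0.22 * (-1.76)^10 ≈ -0.22 * 285.185 ≈ -62.74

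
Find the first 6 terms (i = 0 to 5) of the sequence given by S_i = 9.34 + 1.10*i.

This is an arithmetic sequence.
i=0: S_0 = 9.34 + 1.1*0 = 9.34
i=1: S_1 = 9.34 + 1.1*1 = 10.44
i=2: S_2 = 9.34 + 1.1*2 = 11.54
i=3: S_3 = 9.34 + 1.1*3 = 12.64
i=4: S_4 = 9.34 + 1.1*4 = 13.74
i=5: S_5 = 9.34 + 1.1*5 = 14.84
The first 6 terms are: [9.34, 10.44, 11.54, 12.64, 13.74, 14.84]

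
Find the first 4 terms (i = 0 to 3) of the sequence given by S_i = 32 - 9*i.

This is an arithmetic sequence.
i=0: S_0 = 32 + -9*0 = 32
i=1: S_1 = 32 + -9*1 = 23
i=2: S_2 = 32 + -9*2 = 14
i=3: S_3 = 32 + -9*3 = 5
The first 4 terms are: [32, 23, 14, 5]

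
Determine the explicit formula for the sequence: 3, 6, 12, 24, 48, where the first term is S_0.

Check ratios: 6 / 3 = 2.0
Common ratio r = 2.
First term a = 3.
Formula: S_i = 3 * 2^i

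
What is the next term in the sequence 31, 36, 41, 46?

Differences: 36 - 31 = 5
This is an arithmetic sequence with common difference d = 5.
Next term = 46 + 5 = 51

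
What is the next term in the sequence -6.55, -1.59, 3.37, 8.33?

Differences: -1.59 - -6.55 = 4.96
This is an arithmetic sequence with common difference d = 4.96.
Next term = 8.33 + 4.96 = 13.29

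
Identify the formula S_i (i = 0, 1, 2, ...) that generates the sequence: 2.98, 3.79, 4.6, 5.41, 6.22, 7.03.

Check differences: 3.79 - 2.98 = 0.81
4.6 - 3.79 = 0.81
Common difference d = 0.81.
First term a = 2.98.
Formula: S_i = 2.98 + 0.81*i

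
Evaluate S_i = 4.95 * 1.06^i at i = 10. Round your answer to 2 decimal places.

S_10 = 4.95 * 1.06^10 ≈ 4.95 * 1.7908 ≈ 8.86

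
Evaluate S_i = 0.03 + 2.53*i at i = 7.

S_7 = 0.03 + 2.53*7 = 0.03 + 17.71 = 17.74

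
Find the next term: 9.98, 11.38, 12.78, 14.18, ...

Differences: 11.38 - 9.98 = 1.4
This is an arithmetic sequence with common difference d = 1.4.
Next term = 14.18 + 1.4 = 15.58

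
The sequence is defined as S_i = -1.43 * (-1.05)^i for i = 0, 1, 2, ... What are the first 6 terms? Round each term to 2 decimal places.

This is a geometric sequence.
i=0: S_0 = -1.43 * (-1.05)^0 = -1.43
i=1: S_1 = -1.43 * (-1.05)^1 ≈ 1.5
i=2: S_2 = -1.43 * (-1.05)^2 ≈ -1.58
i=3: S_3 = -1.43 * (-1.05)^3 ≈ 1.66
i=4: S_4 = -1.43 * (-1.05)^4 ≈ -1.74
i=5: S_5 = -1.43 * (-1.05)^5 ≈ 1.83
The first 6 terms are: [-1.43, 1.5, -1.58, 1.66, -1.74, 1.83]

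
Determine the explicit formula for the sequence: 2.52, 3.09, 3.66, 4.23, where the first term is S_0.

Check differences: 3.09 - 2.52 = 0.57
3.66 - 3.09 = 0.57
Common difference d = 0.57.
First term a = 2.52.
Formula: S_i = 2.52 + 0.57*i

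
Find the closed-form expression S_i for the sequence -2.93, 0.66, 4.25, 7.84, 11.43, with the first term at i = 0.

Check differences: 0.66 - -2.93 = 3.59
4.25 - 0.66 = 3.59
Common difference d = 3.59.
First term a = -2.93.
Formula: S_i = -2.93 + 3.59*i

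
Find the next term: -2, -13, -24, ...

Differences: -13 - -2 = -11
This is an arithmetic sequence with common difference d = -11.
Next term = -24 + -11 = -35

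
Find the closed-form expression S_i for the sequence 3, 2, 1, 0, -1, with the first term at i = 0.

Check differences: 2 - 3 = -1
1 - 2 = -1
Common difference d = -1.
First term a = 3.
Formula: S_i = 3 - 1*i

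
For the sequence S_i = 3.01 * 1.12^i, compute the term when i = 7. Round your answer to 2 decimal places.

S_7 = 3.01 * 1.12^7 ≈ 3.01 * 2.2107 ≈ 6.65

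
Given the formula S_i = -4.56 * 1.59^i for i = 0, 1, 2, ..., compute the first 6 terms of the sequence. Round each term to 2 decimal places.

This is a geometric sequence.
i=0: S_0 = -4.56 * 1.59^0 = -4.56
i=1: S_1 = -4.56 * 1.59^1 ≈ -7.25
i=2: S_2 = -4.56 * 1.59^2 ≈ -11.53
i=3: S_3 = -4.56 * 1.59^3 ≈ -18.33
i=4: S_4 = -4.56 * 1.59^4 ≈ -29.14
i=5: S_5 = -4.56 * 1.59^5 ≈ -46.34
The first 6 terms are: [-4.56, -7.25, -11.53, -18.33, -29.14, -46.34]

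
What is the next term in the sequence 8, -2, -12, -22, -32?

Differences: -2 - 8 = -10
This is an arithmetic sequence with common difference d = -10.
Next term = -32 + -10 = -42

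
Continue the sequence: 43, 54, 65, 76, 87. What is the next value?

Differences: 54 - 43 = 11
This is an arithmetic sequence with common difference d = 11.
Next term = 87 + 11 = 98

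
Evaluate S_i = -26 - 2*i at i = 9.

S_9 = -26 + -2*9 = -26 + -18 = -44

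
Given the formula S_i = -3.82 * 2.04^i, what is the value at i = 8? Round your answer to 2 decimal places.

S_8 = -3.82 * 2.04^8 ≈ -3.82 * 299.9448 ≈ -1145.79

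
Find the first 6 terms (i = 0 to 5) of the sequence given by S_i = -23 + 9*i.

This is an arithmetic sequence.
i=0: S_0 = -23 + 9*0 = -23
i=1: S_1 = -23 + 9*1 = -14
i=2: S_2 = -23 + 9*2 = -5
i=3: S_3 = -23 + 9*3 = 4
i=4: S_4 = -23 + 9*4 = 13
i=5: S_5 = -23 + 9*5 = 22
The first 6 terms are: [-23, -14, -5, 4, 13, 22]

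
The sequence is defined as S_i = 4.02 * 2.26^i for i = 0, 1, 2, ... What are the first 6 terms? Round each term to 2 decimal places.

This is a geometric sequence.
i=0: S_0 = 4.02 * 2.26^0 = 4.02
i=1: S_1 = 4.02 * 2.26^1 ≈ 9.09
i=2: S_2 = 4.02 * 2.26^2 ≈ 20.53
i=3: S_3 = 4.02 * 2.26^3 ≈ 46.4
i=4: S_4 = 4.02 * 2.26^4 ≈ 104.87
i=5: S_5 = 4.02 * 2.26^5 ≈ 237.01
The first 6 terms are: [4.02, 9.09, 20.53, 46.4, 104.87, 237.01]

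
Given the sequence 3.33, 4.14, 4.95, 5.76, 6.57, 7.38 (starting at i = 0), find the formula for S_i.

Check differences: 4.14 - 3.33 = 0.81
4.95 - 4.14 = 0.81
Common difference d = 0.81.
First term a = 3.33.
Formula: S_i = 3.33 + 0.81*i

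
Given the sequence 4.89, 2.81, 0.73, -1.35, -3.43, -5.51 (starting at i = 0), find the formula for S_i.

Check differences: 2.81 - 4.89 = -2.08
0.73 - 2.81 = -2.08
Common difference d = -2.08.
First term a = 4.89.
Formula: S_i = 4.89 - 2.08*i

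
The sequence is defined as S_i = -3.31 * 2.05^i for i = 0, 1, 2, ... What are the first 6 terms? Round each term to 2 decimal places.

This is a geometric sequence.
i=0: S_0 = -3.31 * 2.05^0 = -3.31
i=1: S_1 = -3.31 * 2.05^1 ≈ -6.79
i=2: S_2 = -3.31 * 2.05^2 ≈ -13.91
i=3: S_3 = -3.31 * 2.05^3 ≈ -28.52
i=4: S_4 = -3.31 * 2.05^4 ≈ -58.46
i=5: S_5 = -3.31 * 2.05^5 ≈ -119.84
The first 6 terms are: [-3.31, -6.79, -13.91, -28.52, -58.46, -119.84]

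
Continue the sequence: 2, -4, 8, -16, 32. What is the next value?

Ratios: -4 / 2 = -2.0
This is a geometric sequence with common ratio r = -2.
Next term = 32 * -2 = -64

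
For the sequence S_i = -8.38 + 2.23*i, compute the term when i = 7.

S_7 = -8.38 + 2.23*7 = -8.38 + 15.61 = 7.23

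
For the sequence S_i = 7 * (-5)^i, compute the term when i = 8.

S_8 = 7 * (-5)^8 = 7 * 390625 = 2734375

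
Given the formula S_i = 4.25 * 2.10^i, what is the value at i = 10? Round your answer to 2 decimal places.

S_10 = 4.25 * 2.1^10 ≈ 4.25 * 1667.9881 ≈ 7088.95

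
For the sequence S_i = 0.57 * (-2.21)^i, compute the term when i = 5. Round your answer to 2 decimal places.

S_5 = 0.57 * (-2.21)^5 ≈ 0.57 * -52.7183 ≈ -30.05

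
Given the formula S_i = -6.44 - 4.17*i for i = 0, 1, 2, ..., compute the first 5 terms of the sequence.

This is an arithmetic sequence.
i=0: S_0 = -6.44 + -4.17*0 = -6.44
i=1: S_1 = -6.44 + -4.17*1 = -10.61
i=2: S_2 = -6.44 + -4.17*2 = -14.78
i=3: S_3 = -6.44 + -4.17*3 = -18.95
i=4: S_4 = -6.44 + -4.17*4 = -23.12
The first 5 terms are: [-6.44, -10.61, -14.78, -18.95, -23.12]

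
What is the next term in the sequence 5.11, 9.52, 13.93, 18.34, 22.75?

Differences: 9.52 - 5.11 = 4.41
This is an arithmetic sequence with common difference d = 4.41.
Next term = 22.75 + 4.41 = 27.16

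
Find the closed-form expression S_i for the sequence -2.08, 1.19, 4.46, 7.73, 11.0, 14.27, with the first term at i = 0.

Check differences: 1.19 - -2.08 = 3.27
4.46 - 1.19 = 3.27
Common difference d = 3.27.
First term a = -2.08.
Formula: S_i = -2.08 + 3.27*i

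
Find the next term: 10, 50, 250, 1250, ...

Ratios: 50 / 10 = 5.0
This is a geometric sequence with common ratio r = 5.
Next term = 1250 * 5 = 6250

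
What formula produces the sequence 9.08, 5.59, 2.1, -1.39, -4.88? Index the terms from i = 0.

Check differences: 5.59 - 9.08 = -3.49
2.1 - 5.59 = -3.49
Common difference d = -3.49.
First term a = 9.08.
Formula: S_i = 9.08 - 3.49*i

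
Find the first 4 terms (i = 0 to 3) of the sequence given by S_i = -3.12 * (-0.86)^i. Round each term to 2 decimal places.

This is a geometric sequence.
i=0: S_0 = -3.12 * (-0.86)^0 = -3.12
i=1: S_1 = -3.12 * (-0.86)^1 ≈ 2.68
i=2: S_2 = -3.12 * (-0.86)^2 ≈ -2.31
i=3: S_3 = -3.12 * (-0.86)^3 ≈ 1.98
The first 4 terms are: [-3.12, 2.68, -2.31, 1.98]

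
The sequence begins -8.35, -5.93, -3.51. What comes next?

Differences: -5.93 - -8.35 = 2.42
This is an arithmetic sequence with common difference d = 2.42.
Next term = -3.51 + 2.42 = -1.09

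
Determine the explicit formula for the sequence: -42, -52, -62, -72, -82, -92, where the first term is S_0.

Check differences: -52 - -42 = -10
-62 - -52 = -10
Common difference d = -10.
First term a = -42.
Formula: S_i = -42 - 10*i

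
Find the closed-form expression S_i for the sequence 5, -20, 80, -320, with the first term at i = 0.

Check ratios: -20 / 5 = -4.0
Common ratio r = -4.
First term a = 5.
Formula: S_i = 5 * (-4)^i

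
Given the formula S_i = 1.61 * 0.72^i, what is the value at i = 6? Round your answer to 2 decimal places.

S_6 = 1.61 * 0.72^6 ≈ 1.61 * 0.1393 ≈ 0.22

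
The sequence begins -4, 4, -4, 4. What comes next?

Ratios: 4 / -4 = -1.0
This is a geometric sequence with common ratio r = -1.
Next term = 4 * -1 = -4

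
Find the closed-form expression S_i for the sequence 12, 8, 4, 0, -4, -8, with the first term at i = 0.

Check differences: 8 - 12 = -4
4 - 8 = -4
Common difference d = -4.
First term a = 12.
Formula: S_i = 12 - 4*i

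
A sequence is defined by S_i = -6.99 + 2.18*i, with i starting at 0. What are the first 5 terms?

This is an arithmetic sequence.
i=0: S_0 = -6.99 + 2.18*0 = -6.99
i=1: S_1 = -6.99 + 2.18*1 = -4.81
i=2: S_2 = -6.99 + 2.18*2 = -2.63
i=3: S_3 = -6.99 + 2.18*3 = -0.45
i=4: S_4 = -6.99 + 2.18*4 = 1.73
The first 5 terms are: [-6.99, -4.81, -2.63, -0.45, 1.73]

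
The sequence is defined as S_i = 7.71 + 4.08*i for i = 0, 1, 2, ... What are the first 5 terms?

This is an arithmetic sequence.
i=0: S_0 = 7.71 + 4.08*0 = 7.71
i=1: S_1 = 7.71 + 4.08*1 = 11.79
i=2: S_2 = 7.71 + 4.08*2 = 15.87
i=3: S_3 = 7.71 + 4.08*3 = 19.95
i=4: S_4 = 7.71 + 4.08*4 = 24.03
The first 5 terms are: [7.71, 11.79, 15.87, 19.95, 24.03]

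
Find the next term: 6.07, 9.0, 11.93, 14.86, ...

Differences: 9.0 - 6.07 = 2.93
This is an arithmetic sequence with common difference d = 2.93.
Next term = 14.86 + 2.93 = 17.79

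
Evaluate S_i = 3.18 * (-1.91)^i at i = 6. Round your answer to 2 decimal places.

S_6 = 3.18 * (-1.91)^6 ≈ 3.18 * 48.5512 ≈ 154.39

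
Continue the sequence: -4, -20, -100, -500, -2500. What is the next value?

Ratios: -20 / -4 = 5.0
This is a geometric sequence with common ratio r = 5.
Next term = -2500 * 5 = -12500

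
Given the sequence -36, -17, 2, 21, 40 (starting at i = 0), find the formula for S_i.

Check differences: -17 - -36 = 19
2 - -17 = 19
Common difference d = 19.
First term a = -36.
Formula: S_i = -36 + 19*i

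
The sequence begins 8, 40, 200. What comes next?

Ratios: 40 / 8 = 5.0
This is a geometric sequence with common ratio r = 5.
Next term = 200 * 5 = 1000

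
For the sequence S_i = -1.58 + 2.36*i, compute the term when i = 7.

S_7 = -1.58 + 2.36*7 = -1.58 + 16.52 = 14.94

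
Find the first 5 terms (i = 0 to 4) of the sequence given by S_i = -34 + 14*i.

This is an arithmetic sequence.
i=0: S_0 = -34 + 14*0 = -34
i=1: S_1 = -34 + 14*1 = -20
i=2: S_2 = -34 + 14*2 = -6
i=3: S_3 = -34 + 14*3 = 8
i=4: S_4 = -34 + 14*4 = 22
The first 5 terms are: [-34, -20, -6, 8, 22]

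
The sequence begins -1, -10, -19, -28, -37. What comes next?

Differences: -10 - -1 = -9
This is an arithmetic sequence with common difference d = -9.
Next term = -37 + -9 = -46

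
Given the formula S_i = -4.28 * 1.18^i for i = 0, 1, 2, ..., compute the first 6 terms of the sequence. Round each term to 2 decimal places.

This is a geometric sequence.
i=0: S_0 = -4.28 * 1.18^0 = -4.28
i=1: S_1 = -4.28 * 1.18^1 ≈ -5.05
i=2: S_2 = -4.28 * 1.18^2 ≈ -5.96
i=3: S_3 = -4.28 * 1.18^3 ≈ -7.03
i=4: S_4 = -4.28 * 1.18^4 ≈ -8.3
i=5: S_5 = -4.28 * 1.18^5 ≈ -9.79
The first 6 terms are: [-4.28, -5.05, -5.96, -7.03, -8.3, -9.79]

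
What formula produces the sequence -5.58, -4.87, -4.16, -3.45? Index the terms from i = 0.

Check differences: -4.87 - -5.58 = 0.71
-4.16 - -4.87 = 0.71
Common difference d = 0.71.
First term a = -5.58.
Formula: S_i = -5.58 + 0.71*i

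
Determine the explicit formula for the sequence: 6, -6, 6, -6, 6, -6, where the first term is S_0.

Check ratios: -6 / 6 = -1.0
Common ratio r = -1.
First term a = 6.
Formula: S_i = 6 * (-1)^i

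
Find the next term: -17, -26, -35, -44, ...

Differences: -26 - -17 = -9
This is an arithmetic sequence with common difference d = -9.
Next term = -44 + -9 = -53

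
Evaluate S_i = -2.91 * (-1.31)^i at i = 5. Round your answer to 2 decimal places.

S_5 = -2.91 * (-1.31)^5 ≈ -2.91 * -3.8579 ≈ 11.23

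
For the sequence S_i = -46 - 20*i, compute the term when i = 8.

S_8 = -46 + -20*8 = -46 + -160 = -206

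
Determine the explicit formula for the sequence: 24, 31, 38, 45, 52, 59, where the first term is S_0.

Check differences: 31 - 24 = 7
38 - 31 = 7
Common difference d = 7.
First term a = 24.
Formula: S_i = 24 + 7*i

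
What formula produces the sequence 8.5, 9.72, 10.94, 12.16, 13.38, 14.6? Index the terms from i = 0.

Check differences: 9.72 - 8.5 = 1.22
10.94 - 9.72 = 1.22
Common difference d = 1.22.
First term a = 8.5.
Formula: S_i = 8.50 + 1.22*i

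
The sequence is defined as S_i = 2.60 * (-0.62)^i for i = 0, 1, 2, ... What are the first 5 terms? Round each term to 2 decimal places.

This is a geometric sequence.
i=0: S_0 = 2.6 * (-0.62)^0 = 2.6
i=1: S_1 = 2.6 * (-0.62)^1 ≈ -1.61
i=2: S_2 = 2.6 * (-0.62)^2 ≈ 1.0
i=3: S_3 = 2.6 * (-0.62)^3 ≈ -0.62
i=4: S_4 = 2.6 * (-0.62)^4 ≈ 0.38
The first 5 terms are: [2.6, -1.61, 1.0, -0.62, 0.38]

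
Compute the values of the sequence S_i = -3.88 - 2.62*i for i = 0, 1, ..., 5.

This is an arithmetic sequence.
i=0: S_0 = -3.88 + -2.62*0 = -3.88
i=1: S_1 = -3.88 + -2.62*1 = -6.5
i=2: S_2 = -3.88 + -2.62*2 = -9.12
i=3: S_3 = -3.88 + -2.62*3 = -11.74
i=4: S_4 = -3.88 + -2.62*4 = -14.36
i=5: S_5 = -3.88 + -2.62*5 = -16.98
The first 6 terms are: [-3.88, -6.5, -9.12, -11.74, -14.36, -16.98]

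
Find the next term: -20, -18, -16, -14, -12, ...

Differences: -18 - -20 = 2
This is an arithmetic sequence with common difference d = 2.
Next term = -12 + 2 = -10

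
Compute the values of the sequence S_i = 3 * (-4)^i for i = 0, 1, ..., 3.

This is a geometric sequence.
i=0: S_0 = 3 * (-4)^0 = 3
i=1: S_1 = 3 * (-4)^1 = -12
i=2: S_2 = 3 * (-4)^2 = 48
i=3: S_3 = 3 * (-4)^3 = -192
The first 4 terms are: [3, -12, 48, -192]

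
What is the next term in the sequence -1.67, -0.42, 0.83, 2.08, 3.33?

Differences: -0.42 - -1.67 = 1.25
This is an arithmetic sequence with common difference d = 1.25.
Next term = 3.33 + 1.25 = 4.58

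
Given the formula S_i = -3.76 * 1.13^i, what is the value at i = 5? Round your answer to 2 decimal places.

S_5 = -3.76 * 1.13^5 ≈ -3.76 * 1.8424 ≈ -6.93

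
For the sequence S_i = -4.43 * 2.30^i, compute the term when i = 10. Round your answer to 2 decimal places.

S_10 = -4.43 * 2.3^10 ≈ -4.43 * 4142.6511 ≈ -18351.94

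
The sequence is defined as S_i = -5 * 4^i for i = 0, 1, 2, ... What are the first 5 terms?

This is a geometric sequence.
i=0: S_0 = -5 * 4^0 = -5
i=1: S_1 = -5 * 4^1 = -20
i=2: S_2 = -5 * 4^2 = -80
i=3: S_3 = -5 * 4^3 = -320
i=4: S_4 = -5 * 4^4 = -1280
The first 5 terms are: [-5, -20, -80, -320, -1280]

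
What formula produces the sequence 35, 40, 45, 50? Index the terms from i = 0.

Check differences: 40 - 35 = 5
45 - 40 = 5
Common difference d = 5.
First term a = 35.
Formula: S_i = 35 + 5*i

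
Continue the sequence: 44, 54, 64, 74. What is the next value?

Differences: 54 - 44 = 10
This is an arithmetic sequence with common difference d = 10.
Next term = 74 + 10 = 84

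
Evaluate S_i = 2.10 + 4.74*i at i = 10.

S_10 = 2.1 + 4.74*10 = 2.1 + 47.4 = 49.5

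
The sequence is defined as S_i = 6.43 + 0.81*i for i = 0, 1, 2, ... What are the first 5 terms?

This is an arithmetic sequence.
i=0: S_0 = 6.43 + 0.81*0 = 6.43
i=1: S_1 = 6.43 + 0.81*1 = 7.24
i=2: S_2 = 6.43 + 0.81*2 = 8.05
i=3: S_3 = 6.43 + 0.81*3 = 8.86
i=4: S_4 = 6.43 + 0.81*4 = 9.67
The first 5 terms are: [6.43, 7.24, 8.05, 8.86, 9.67]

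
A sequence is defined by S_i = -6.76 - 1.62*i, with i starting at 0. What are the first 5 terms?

This is an arithmetic sequence.
i=0: S_0 = -6.76 + -1.62*0 = -6.76
i=1: S_1 = -6.76 + -1.62*1 = -8.38
i=2: S_2 = -6.76 + -1.62*2 = -10.0
i=3: S_3 = -6.76 + -1.62*3 = -11.62
i=4: S_4 = -6.76 + -1.62*4 = -13.24
The first 5 terms are: [-6.76, -8.38, -10.0, -11.62, -13.24]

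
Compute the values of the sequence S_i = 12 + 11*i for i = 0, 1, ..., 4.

This is an arithmetic sequence.
i=0: S_0 = 12 + 11*0 = 12
i=1: S_1 = 12 + 11*1 = 23
i=2: S_2 = 12 + 11*2 = 34
i=3: S_3 = 12 + 11*3 = 45
i=4: S_4 = 12 + 11*4 = 56
The first 5 terms are: [12, 23, 34, 45, 56]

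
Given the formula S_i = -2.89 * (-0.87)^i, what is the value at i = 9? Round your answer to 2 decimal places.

S_9 = -2.89 * (-0.87)^9 ≈ -2.89 * -0.2855 ≈ 0.83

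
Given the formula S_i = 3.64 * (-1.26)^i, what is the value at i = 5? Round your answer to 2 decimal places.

S_5 = 3.64 * (-1.26)^5 ≈ 3.64 * -3.1758 ≈ -11.56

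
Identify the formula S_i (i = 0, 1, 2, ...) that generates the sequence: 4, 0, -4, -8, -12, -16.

Check differences: 0 - 4 = -4
-4 - 0 = -4
Common difference d = -4.
First term a = 4.
Formula: S_i = 4 - 4*i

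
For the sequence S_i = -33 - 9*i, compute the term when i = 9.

S_9 = -33 + -9*9 = -33 + -81 = -114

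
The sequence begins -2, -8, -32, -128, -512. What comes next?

Ratios: -8 / -2 = 4.0
This is a geometric sequence with common ratio r = 4.
Next term = -512 * 4 = -2048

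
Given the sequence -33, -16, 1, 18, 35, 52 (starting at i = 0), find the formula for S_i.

Check differences: -16 - -33 = 17
1 - -16 = 17
Common difference d = 17.
First term a = -33.
Formula: S_i = -33 + 17*i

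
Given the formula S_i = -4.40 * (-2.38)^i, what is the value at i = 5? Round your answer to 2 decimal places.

S_5 = -4.4 * (-2.38)^5 ≈ -4.4 * -76.3633 ≈ 336.0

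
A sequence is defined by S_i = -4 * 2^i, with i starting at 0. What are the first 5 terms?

This is a geometric sequence.
i=0: S_0 = -4 * 2^0 = -4
i=1: S_1 = -4 * 2^1 = -8
i=2: S_2 = -4 * 2^2 = -16
i=3: S_3 = -4 * 2^3 = -32
i=4: S_4 = -4 * 2^4 = -64
The first 5 terms are: [-4, -8, -16, -32, -64]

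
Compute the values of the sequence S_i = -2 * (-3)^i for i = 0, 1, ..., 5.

This is a geometric sequence.
i=0: S_0 = -2 * (-3)^0 = -2
i=1: S_1 = -2 * (-3)^1 = 6
i=2: S_2 = -2 * (-3)^2 = -18
i=3: S_3 = -2 * (-3)^3 = 54
i=4: S_4 = -2 * (-3)^4 = -162
i=5: S_5 = -2 * (-3)^5 = 486
The first 6 terms are: [-2, 6, -18, 54, -162, 486]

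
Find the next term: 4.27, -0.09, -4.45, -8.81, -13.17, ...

Differences: -0.09 - 4.27 = -4.36
This is an arithmetic sequence with common difference d = -4.36.
Next term = -13.17 + -4.36 = -17.53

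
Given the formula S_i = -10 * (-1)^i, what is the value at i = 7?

S_7 = -10 * (-1)^7 = -10 * -1 = 10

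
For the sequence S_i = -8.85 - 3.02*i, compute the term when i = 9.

S_9 = -8.85 + -3.02*9 = -8.85 + -27.18 = -36.03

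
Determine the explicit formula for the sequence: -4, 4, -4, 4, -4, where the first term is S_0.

Check ratios: 4 / -4 = -1.0
Common ratio r = -1.
First term a = -4.
Formula: S_i = -4 * (-1)^i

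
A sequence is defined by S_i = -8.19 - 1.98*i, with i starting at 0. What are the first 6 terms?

This is an arithmetic sequence.
i=0: S_0 = -8.19 + -1.98*0 = -8.19
i=1: S_1 = -8.19 + -1.98*1 = -10.17
i=2: S_2 = -8.19 + -1.98*2 = -12.15
i=3: S_3 = -8.19 + -1.98*3 = -14.13
i=4: S_4 = -8.19 + -1.98*4 = -16.11
i=5: S_5 = -8.19 + -1.98*5 = -18.09
The first 6 terms are: [-8.19, -10.17, -12.15, -14.13, -16.11, -18.09]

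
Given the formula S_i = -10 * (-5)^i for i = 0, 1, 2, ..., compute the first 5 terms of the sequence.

This is a geometric sequence.
i=0: S_0 = -10 * (-5)^0 = -10
i=1: S_1 = -10 * (-5)^1 = 50
i=2: S_2 = -10 * (-5)^2 = -250
i=3: S_3 = -10 * (-5)^3 = 1250
i=4: S_4 = -10 * (-5)^4 = -6250
The first 5 terms are: [-10, 50, -250, 1250, -6250]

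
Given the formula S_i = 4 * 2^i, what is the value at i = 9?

S_9 = 4 * 2^9 = 4 * 512 = 2048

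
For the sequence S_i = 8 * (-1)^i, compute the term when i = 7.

S_7 = 8 * (-1)^7 = 8 * -1 = -8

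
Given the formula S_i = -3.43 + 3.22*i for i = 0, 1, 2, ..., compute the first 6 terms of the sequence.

This is an arithmetic sequence.
i=0: S_0 = -3.43 + 3.22*0 = -3.43
i=1: S_1 = -3.43 + 3.22*1 = -0.21
i=2: S_2 = -3.43 + 3.22*2 = 3.01
i=3: S_3 = -3.43 + 3.22*3 = 6.23
i=4: S_4 = -3.43 + 3.22*4 = 9.45
i=5: S_5 = -3.43 + 3.22*5 = 12.67
The first 6 terms are: [-3.43, -0.21, 3.01, 6.23, 9.45, 12.67]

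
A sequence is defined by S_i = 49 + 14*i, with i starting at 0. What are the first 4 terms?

This is an arithmetic sequence.
i=0: S_0 = 49 + 14*0 = 49
i=1: S_1 = 49 + 14*1 = 63
i=2: S_2 = 49 + 14*2 = 77
i=3: S_3 = 49 + 14*3 = 91
The first 4 terms are: [49, 63, 77, 91]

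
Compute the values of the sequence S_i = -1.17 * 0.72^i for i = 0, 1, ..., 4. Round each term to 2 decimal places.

This is a geometric sequence.
i=0: S_0 = -1.17 * 0.72^0 = -1.17
i=1: S_1 = -1.17 * 0.72^1 ≈ -0.84
i=2: S_2 = -1.17 * 0.72^2 ≈ -0.61
i=3: S_3 = -1.17 * 0.72^3 ≈ -0.44
i=4: S_4 = -1.17 * 0.72^4 ≈ -0.31
The first 5 terms are: [-1.17, -0.84, -0.61, -0.44, -0.31]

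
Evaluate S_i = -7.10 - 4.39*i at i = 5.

S_5 = -7.1 + -4.39*5 = -7.1 + -21.95 = -29.05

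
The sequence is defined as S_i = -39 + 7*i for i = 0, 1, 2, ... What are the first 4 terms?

This is an arithmetic sequence.
i=0: S_0 = -39 + 7*0 = -39
i=1: S_1 = -39 + 7*1 = -32
i=2: S_2 = -39 + 7*2 = -25
i=3: S_3 = -39 + 7*3 = -18
The first 4 terms are: [-39, -32, -25, -18]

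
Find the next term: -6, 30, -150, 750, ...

Ratios: 30 / -6 = -5.0
This is a geometric sequence with common ratio r = -5.
Next term = 750 * -5 = -3750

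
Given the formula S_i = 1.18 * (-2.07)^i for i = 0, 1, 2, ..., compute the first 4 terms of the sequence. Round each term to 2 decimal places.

This is a geometric sequence.
i=0: S_0 = 1.18 * (-2.07)^0 = 1.18
i=1: S_1 = 1.18 * (-2.07)^1 ≈ -2.44
i=2: S_2 = 1.18 * (-2.07)^2 ≈ 5.06
i=3: S_3 = 1.18 * (-2.07)^3 ≈ -10.47
The first 4 terms are: [1.18, -2.44, 5.06, -10.47]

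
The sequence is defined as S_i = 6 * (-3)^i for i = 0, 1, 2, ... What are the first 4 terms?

This is a geometric sequence.
i=0: S_0 = 6 * (-3)^0 = 6
i=1: S_1 = 6 * (-3)^1 = -18
i=2: S_2 = 6 * (-3)^2 = 54
i=3: S_3 = 6 * (-3)^3 = -162
The first 4 terms are: [6, -18, 54, -162]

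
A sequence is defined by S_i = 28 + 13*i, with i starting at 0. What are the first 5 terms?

This is an arithmetic sequence.
i=0: S_0 = 28 + 13*0 = 28
i=1: S_1 = 28 + 13*1 = 41
i=2: S_2 = 28 + 13*2 = 54
i=3: S_3 = 28 + 13*3 = 67
i=4: S_4 = 28 + 13*4 = 80
The first 5 terms are: [28, 41, 54, 67, 80]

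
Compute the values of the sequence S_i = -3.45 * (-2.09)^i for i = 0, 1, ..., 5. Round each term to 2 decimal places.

This is a geometric sequence.
i=0: S_0 = -3.45 * (-2.09)^0 = -3.45
i=1: S_1 = -3.45 * (-2.09)^1 ≈ 7.21
i=2: S_2 = -3.45 * (-2.09)^2 ≈ -15.07
i=3: S_3 = -3.45 * (-2.09)^3 ≈ 31.5
i=4: S_4 = -3.45 * (-2.09)^4 ≈ -65.83
i=5: S_5 = -3.45 * (-2.09)^5 ≈ 137.58
The first 6 terms are: [-3.45, 7.21, -15.07, 31.5, -65.83, 137.58]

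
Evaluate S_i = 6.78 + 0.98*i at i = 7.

S_7 = 6.78 + 0.98*7 = 6.78 + 6.86 = 13.64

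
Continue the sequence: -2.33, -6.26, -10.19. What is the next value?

Differences: -6.26 - -2.33 = -3.93
This is an arithmetic sequence with common difference d = -3.93.
Next term = -10.19 + -3.93 = -14.12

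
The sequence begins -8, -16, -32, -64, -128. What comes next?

Ratios: -16 / -8 = 2.0
This is a geometric sequence with common ratio r = 2.
Next term = -128 * 2 = -256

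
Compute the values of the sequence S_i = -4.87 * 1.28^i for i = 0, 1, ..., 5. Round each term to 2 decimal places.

This is a geometric sequence.
i=0: S_0 = -4.87 * 1.28^0 = -4.87
i=1: S_1 = -4.87 * 1.28^1 ≈ -6.23
i=2: S_2 = -4.87 * 1.28^2 ≈ -7.98
i=3: S_3 = -4.87 * 1.28^3 ≈ -10.21
i=4: S_4 = -4.87 * 1.28^4 ≈ -13.07
i=5: S_5 = -4.87 * 1.28^5 ≈ -16.73
The first 6 terms are: [-4.87, -6.23, -7.98, -10.21, -13.07, -16.73]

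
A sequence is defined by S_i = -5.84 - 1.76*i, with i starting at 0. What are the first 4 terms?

This is an arithmetic sequence.
i=0: S_0 = -5.84 + -1.76*0 = -5.84
i=1: S_1 = -5.84 + -1.76*1 = -7.6
i=2: S_2 = -5.84 + -1.76*2 = -9.36
i=3: S_3 = -5.84 + -1.76*3 = -11.12
The first 4 terms are: [-5.84, -7.6, -9.36, -11.12]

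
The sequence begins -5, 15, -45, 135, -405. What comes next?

Ratios: 15 / -5 = -3.0
This is a geometric sequence with common ratio r = -3.
Next term = -405 * -3 = 1215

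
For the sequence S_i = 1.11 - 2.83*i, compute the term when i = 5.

S_5 = 1.11 + -2.83*5 = 1.11 + -14.15 = -13.04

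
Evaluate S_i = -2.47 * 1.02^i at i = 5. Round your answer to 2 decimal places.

S_5 = -2.47 * 1.02^5 ≈ -2.47 * 1.1041 ≈ -2.73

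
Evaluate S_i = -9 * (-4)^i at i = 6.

S_6 = -9 * (-4)^6 = -9 * 4096 = -36864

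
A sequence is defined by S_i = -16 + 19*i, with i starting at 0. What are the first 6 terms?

This is an arithmetic sequence.
i=0: S_0 = -16 + 19*0 = -16
i=1: S_1 = -16 + 19*1 = 3
i=2: S_2 = -16 + 19*2 = 22
i=3: S_3 = -16 + 19*3 = 41
i=4: S_4 = -16 + 19*4 = 60
i=5: S_5 = -16 + 19*5 = 79
The first 6 terms are: [-16, 3, 22, 41, 60, 79]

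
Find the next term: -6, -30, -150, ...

Ratios: -30 / -6 = 5.0
This is a geometric sequence with common ratio r = 5.
Next term = -150 * 5 = -750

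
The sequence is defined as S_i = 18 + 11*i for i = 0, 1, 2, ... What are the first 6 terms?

This is an arithmetic sequence.
i=0: S_0 = 18 + 11*0 = 18
i=1: S_1 = 18 + 11*1 = 29
i=2: S_2 = 18 + 11*2 = 40
i=3: S_3 = 18 + 11*3 = 51
i=4: S_4 = 18 + 11*4 = 62
i=5: S_5 = 18 + 11*5 = 73
The first 6 terms are: [18, 29, 40, 51, 62, 73]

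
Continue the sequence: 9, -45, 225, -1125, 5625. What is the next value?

Ratios: -45 / 9 = -5.0
This is a geometric sequence with common ratio r = -5.
Next term = 5625 * -5 = -28125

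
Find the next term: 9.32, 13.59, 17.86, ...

Differences: 13.59 - 9.32 = 4.27
This is an arithmetic sequence with common difference d = 4.27.
Next term = 17.86 + 4.27 = 22.13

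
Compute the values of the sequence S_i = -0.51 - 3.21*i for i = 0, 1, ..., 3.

This is an arithmetic sequence.
i=0: S_0 = -0.51 + -3.21*0 = -0.51
i=1: S_1 = -0.51 + -3.21*1 = -3.72
i=2: S_2 = -0.51 + -3.21*2 = -6.93
i=3: S_3 = -0.51 + -3.21*3 = -10.14
The first 4 terms are: [-0.51, -3.72, -6.93, -10.14]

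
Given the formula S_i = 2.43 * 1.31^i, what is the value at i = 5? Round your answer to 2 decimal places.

S_5 = 2.43 * 1.31^5 ≈ 2.43 * 3.8579 ≈ 9.37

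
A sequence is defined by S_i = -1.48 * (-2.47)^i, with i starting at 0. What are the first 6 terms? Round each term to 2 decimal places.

This is a geometric sequence.
i=0: S_0 = -1.48 * (-2.47)^0 = -1.48
i=1: S_1 = -1.48 * (-2.47)^1 ≈ 3.66
i=2: S_2 = -1.48 * (-2.47)^2 ≈ -9.03
i=3: S_3 = -1.48 * (-2.47)^3 ≈ 22.3
i=4: S_4 = -1.48 * (-2.47)^4 ≈ -55.09
i=5: S_5 = -1.48 * (-2.47)^5 ≈ 136.07
The first 6 terms are: [-1.48, 3.66, -9.03, 22.3, -55.09, 136.07]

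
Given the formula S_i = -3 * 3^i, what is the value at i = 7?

S_7 = -3 * 3^7 = -3 * 2187 = -6561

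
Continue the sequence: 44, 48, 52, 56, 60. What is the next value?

Differences: 48 - 44 = 4
This is an arithmetic sequence with common difference d = 4.
Next term = 60 + 4 = 64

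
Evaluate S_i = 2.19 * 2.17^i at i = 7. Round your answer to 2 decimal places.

S_7 = 2.19 * 2.17^7 ≈ 2.19 * 226.5782 ≈ 496.21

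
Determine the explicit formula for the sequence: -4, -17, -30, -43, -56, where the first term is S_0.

Check differences: -17 - -4 = -13
-30 - -17 = -13
Common difference d = -13.
First term a = -4.
Formula: S_i = -4 - 13*i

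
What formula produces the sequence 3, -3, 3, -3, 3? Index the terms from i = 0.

Check ratios: -3 / 3 = -1.0
Common ratio r = -1.
First term a = 3.
Formula: S_i = 3 * (-1)^i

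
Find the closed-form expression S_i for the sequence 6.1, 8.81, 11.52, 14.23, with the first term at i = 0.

Check differences: 8.81 - 6.1 = 2.71
11.52 - 8.81 = 2.71
Common difference d = 2.71.
First term a = 6.1.
Formula: S_i = 6.10 + 2.71*i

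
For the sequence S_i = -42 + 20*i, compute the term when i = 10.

S_10 = -42 + 20*10 = -42 + 200 = 158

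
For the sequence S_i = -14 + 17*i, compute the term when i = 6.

S_6 = -14 + 17*6 = -14 + 102 = 88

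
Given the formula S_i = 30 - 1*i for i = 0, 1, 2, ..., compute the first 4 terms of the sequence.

This is an arithmetic sequence.
i=0: S_0 = 30 + -1*0 = 30
i=1: S_1 = 30 + -1*1 = 29
i=2: S_2 = 30 + -1*2 = 28
i=3: S_3 = 30 + -1*3 = 27
The first 4 terms are: [30, 29, 28, 27]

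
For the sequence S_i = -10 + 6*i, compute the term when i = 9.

S_9 = -10 + 6*9 = -10 + 54 = 44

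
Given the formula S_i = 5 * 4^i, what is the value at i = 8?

S_8 = 5 * 4^8 = 5 * 65536 = 327680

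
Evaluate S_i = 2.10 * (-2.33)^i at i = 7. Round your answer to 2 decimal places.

S_7 = 2.1 * (-2.33)^7 ≈ 2.1 * -372.8133 ≈ -782.91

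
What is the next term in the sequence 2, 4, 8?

Ratios: 4 / 2 = 2.0
This is a geometric sequence with common ratio r = 2.
Next term = 8 * 2 = 16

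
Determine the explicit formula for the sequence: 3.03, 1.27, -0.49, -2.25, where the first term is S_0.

Check differences: 1.27 - 3.03 = -1.76
-0.49 - 1.27 = -1.76
Common difference d = -1.76.
First term a = 3.03.
Formula: S_i = 3.03 - 1.76*i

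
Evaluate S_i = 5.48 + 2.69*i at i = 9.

S_9 = 5.48 + 2.69*9 = 5.48 + 24.21 = 29.69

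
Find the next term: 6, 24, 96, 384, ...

Ratios: 24 / 6 = 4.0
This is a geometric sequence with common ratio r = 4.
Next term = 384 * 4 = 1536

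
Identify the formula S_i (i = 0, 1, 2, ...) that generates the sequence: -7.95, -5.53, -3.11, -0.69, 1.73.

Check differences: -5.53 - -7.95 = 2.42
-3.11 - -5.53 = 2.42
Common difference d = 2.42.
First term a = -7.95.
Formula: S_i = -7.95 + 2.42*i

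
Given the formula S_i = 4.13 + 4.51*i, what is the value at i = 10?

S_10 = 4.13 + 4.51*10 = 4.13 + 45.1 = 49.23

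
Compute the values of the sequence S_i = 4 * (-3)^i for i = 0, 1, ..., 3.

This is a geometric sequence.
i=0: S_0 = 4 * (-3)^0 = 4
i=1: S_1 = 4 * (-3)^1 = -12
i=2: S_2 = 4 * (-3)^2 = 36
i=3: S_3 = 4 * (-3)^3 = -108
The first 4 terms are: [4, -12, 36, -108]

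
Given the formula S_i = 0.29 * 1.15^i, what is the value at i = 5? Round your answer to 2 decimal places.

S_5 = 0.29 * 1.15^5 ≈ 0.29 * 2.0114 ≈ 0.58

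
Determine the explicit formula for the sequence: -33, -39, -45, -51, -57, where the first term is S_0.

Check differences: -39 - -33 = -6
-45 - -39 = -6
Common difference d = -6.
First term a = -33.
Formula: S_i = -33 - 6*i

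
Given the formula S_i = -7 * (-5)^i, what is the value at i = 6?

S_6 = -7 * (-5)^6 = -7 * 15625 = -109375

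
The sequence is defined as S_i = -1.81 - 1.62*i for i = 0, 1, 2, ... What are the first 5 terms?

This is an arithmetic sequence.
i=0: S_0 = -1.81 + -1.62*0 = -1.81
i=1: S_1 = -1.81 + -1.62*1 = -3.43
i=2: S_2 = -1.81 + -1.62*2 = -5.05
i=3: S_3 = -1.81 + -1.62*3 = -6.67
i=4: S_4 = -1.81 + -1.62*4 = -8.29
The first 5 terms are: [-1.81, -3.43, -5.05, -6.67, -8.29]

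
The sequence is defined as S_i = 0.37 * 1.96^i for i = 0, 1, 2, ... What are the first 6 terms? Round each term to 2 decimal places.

This is a geometric sequence.
i=0: S_0 = 0.37 * 1.96^0 = 0.37
i=1: S_1 = 0.37 * 1.96^1 ≈ 0.73
i=2: S_2 = 0.37 * 1.96^2 ≈ 1.42
i=3: S_3 = 0.37 * 1.96^3 ≈ 2.79
i=4: S_4 = 0.37 * 1.96^4 ≈ 5.46
i=5: S_5 = 0.37 * 1.96^5 ≈ 10.7
The first 6 terms are: [0.37, 0.73, 1.42, 2.79, 5.46, 10.7]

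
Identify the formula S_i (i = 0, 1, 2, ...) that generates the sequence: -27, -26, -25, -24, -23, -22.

Check differences: -26 - -27 = 1
-25 - -26 = 1
Common difference d = 1.
First term a = -27.
Formula: S_i = -27 + 1*i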